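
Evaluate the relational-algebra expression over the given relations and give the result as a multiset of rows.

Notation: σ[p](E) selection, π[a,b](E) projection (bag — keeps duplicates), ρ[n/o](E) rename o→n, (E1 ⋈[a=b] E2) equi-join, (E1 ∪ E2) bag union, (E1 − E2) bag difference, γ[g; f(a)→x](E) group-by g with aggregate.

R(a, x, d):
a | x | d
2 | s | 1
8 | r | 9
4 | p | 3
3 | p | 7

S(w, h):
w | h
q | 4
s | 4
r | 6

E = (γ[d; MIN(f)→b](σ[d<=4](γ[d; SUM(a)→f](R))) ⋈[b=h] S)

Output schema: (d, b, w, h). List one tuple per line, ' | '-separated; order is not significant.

Row counts bottom-up:
  R → 4
  γ[d; SUM(a)→f](R) → 4
  σ[d<=4](γ[d; SUM(a)→f](R)) → 2
  γ[d; MIN(f)→b](σ[d<=4](γ[d; SUM(a)→f](R))) → 2
  S → 3
  (γ[d; MIN(f)→b](σ[d<=4](γ[d; SUM(a)→f](R))) ⋈[b=h] S) → 2

== RESULT ==
d | b | w | h
3 | 4 | q | 4
3 | 4 | s | 4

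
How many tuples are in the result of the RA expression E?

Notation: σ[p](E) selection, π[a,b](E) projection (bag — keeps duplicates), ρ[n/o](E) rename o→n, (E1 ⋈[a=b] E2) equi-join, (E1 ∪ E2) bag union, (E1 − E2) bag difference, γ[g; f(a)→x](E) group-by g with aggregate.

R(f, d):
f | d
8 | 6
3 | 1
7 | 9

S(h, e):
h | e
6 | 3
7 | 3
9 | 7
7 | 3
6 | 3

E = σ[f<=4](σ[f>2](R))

Per-node cardinality:
  R → 3
  σ[f>2](R) → 3
  σ[f<=4](σ[f>2](R)) → 1

|E| = 1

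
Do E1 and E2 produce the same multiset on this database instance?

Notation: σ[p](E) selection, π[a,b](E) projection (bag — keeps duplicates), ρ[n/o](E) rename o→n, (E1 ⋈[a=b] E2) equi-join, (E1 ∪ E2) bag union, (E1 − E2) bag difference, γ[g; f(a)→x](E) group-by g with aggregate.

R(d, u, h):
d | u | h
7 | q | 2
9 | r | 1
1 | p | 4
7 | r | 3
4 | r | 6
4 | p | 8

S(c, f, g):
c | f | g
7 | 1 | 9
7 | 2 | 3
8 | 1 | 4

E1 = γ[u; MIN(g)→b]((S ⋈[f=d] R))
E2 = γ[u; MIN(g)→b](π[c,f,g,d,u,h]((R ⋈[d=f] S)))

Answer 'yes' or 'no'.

E1 stepwise |·|:
  S → 3
  R → 6
  (S ⋈[f=d] R) → 2
  γ[u; MIN(g)→b]((S ⋈[f=d] R)) → 1
E2 stepwise |·|:
  R → 6
  S → 3
  (R ⋈[d=f] S) → 2
  π[c,f,g,d,u,h]((R ⋈[d=f] S)) → 2
  γ[u; MIN(g)→b](π[c,f,g,d,u,h]((R ⋈[d=f] S))) → 1

E1 and E2 produce the same multiset:
u | b
p | 4

yes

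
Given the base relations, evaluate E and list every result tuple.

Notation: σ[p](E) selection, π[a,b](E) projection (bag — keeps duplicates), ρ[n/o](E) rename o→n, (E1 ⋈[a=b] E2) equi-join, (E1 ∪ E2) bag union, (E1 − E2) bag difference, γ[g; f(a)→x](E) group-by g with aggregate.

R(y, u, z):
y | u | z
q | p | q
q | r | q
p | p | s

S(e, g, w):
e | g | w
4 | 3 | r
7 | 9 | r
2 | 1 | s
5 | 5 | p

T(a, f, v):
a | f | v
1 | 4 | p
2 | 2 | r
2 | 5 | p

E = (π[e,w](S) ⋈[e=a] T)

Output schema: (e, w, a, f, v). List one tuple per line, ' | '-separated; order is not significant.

Row counts bottom-up:
  S → 4
  π[e,w](S) → 4
  T → 3
  (π[e,w](S) ⋈[e=a] T) → 2

== RESULT ==
e | w | a | f | v
2 | s | 2 | 2 | r
2 | s | 2 | 5 | p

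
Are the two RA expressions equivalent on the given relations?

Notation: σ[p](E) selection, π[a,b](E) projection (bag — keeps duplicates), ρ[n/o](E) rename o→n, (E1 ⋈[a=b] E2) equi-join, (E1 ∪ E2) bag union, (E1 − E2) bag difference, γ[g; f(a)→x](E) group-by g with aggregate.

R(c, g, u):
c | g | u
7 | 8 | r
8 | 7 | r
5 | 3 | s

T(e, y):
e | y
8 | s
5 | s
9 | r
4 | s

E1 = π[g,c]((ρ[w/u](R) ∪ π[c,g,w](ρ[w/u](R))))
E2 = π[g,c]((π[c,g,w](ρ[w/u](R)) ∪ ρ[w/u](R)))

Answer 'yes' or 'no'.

E1 stepwise |·|:
  R → 3
  ρ[w/u](R) → 3
  R → 3
  ρ[w/u](R) → 3
  π[c,g,w](ρ[w/u](R)) → 3
  (ρ[w/u](R) ∪ π[c,g,w](ρ[w/u](R))) → 6
  π[g,c]((ρ[w/u](R) ∪ π[c,g,w](ρ[w/u](R)))) → 6
E2 stepwise |·|:
  R → 3
  ρ[w/u](R) → 3
  π[c,g,w](ρ[w/u](R)) → 3
  R → 3
  ρ[w/u](R) → 3
  (π[c,g,w](ρ[w/u](R)) ∪ ρ[w/u](R)) → 6
  π[g,c]((π[c,g,w](ρ[w/u](R)) ∪ ρ[w/u](R))) → 6

E1 and E2 produce the same multiset:
g | c
3 | 5
3 | 5
7 | 8
7 | 8
8 | 7
8 | 7

yes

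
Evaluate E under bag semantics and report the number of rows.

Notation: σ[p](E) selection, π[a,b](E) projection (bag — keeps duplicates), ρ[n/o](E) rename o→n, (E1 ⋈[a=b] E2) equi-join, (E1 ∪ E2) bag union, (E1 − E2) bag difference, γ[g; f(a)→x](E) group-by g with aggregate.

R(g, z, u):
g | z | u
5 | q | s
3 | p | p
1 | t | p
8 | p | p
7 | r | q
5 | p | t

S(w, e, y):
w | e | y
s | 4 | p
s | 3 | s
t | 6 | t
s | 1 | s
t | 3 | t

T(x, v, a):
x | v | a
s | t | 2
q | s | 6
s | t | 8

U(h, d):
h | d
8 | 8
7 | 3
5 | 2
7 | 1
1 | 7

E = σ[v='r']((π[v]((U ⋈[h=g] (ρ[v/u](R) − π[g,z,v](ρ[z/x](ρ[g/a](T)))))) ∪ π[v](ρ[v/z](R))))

Stepwise |·|:
  U → 5
  R → 6
  ρ[v/u](R) → 6
  T → 3
  ρ[g/a](T) → 3
  ρ[z/x](ρ[g/a](T)) → 3
  π[g,z,v](ρ[z/x](ρ[g/a](T))) → 3
  (ρ[v/u](R) − π[g,z,v](ρ[z/x](ρ[g/a](T)))) → 6
  (U ⋈[h=g] (ρ[v/u](R) − π[g,z,v](ρ[z/x](ρ[g/a](T))))) → 6
  π[v]((U ⋈[h=g] (ρ[v/u](R) − π[g,z,v](ρ[z/x](ρ[g/a](T)))))) → 6
  R → 6
  ρ[v/z](R) → 6
  π[v](ρ[v/z](R)) → 6
  (π[v]((U ⋈[h=g] (ρ[v/u](R) − π[g,z,v](ρ[z/x](ρ[g/a](T)))))) ∪ π[v](ρ[v/z](R))) → 12
  σ[v='r']((π[v]((U ⋈[h=g] (ρ[v/u](R) − π[g,z,v](ρ[z/x](ρ[g/a](T)))))) ∪ π[v](ρ[v/z](R)))) → 1

|E| = 1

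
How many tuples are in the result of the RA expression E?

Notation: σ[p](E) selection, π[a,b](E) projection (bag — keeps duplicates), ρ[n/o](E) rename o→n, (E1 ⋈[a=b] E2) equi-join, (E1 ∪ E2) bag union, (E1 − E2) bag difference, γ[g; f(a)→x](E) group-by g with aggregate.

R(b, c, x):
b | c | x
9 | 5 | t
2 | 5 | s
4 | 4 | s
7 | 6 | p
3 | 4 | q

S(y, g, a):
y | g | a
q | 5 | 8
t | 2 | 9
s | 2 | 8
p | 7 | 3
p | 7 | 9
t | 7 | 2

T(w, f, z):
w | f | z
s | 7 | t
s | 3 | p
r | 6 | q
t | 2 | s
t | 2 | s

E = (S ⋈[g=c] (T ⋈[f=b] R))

Subexpression sizes:
  S → 6
  T → 5
  R → 5
  (T ⋈[f=b] R) → 4
  (S ⋈[g=c] (T ⋈[f=b] R)) → 2

|E| = 2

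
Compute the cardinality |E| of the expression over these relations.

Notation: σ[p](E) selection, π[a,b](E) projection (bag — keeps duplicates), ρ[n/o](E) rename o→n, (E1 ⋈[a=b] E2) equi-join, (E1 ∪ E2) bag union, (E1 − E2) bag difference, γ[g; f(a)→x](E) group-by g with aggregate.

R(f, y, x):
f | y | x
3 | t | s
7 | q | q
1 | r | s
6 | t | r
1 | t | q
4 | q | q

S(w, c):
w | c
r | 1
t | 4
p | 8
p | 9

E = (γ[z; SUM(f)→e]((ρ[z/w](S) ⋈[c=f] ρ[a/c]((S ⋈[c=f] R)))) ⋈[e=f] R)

Row counts bottom-up:
  S → 4
  ρ[z/w](S) → 4
  S → 4
  R → 6
  (S ⋈[c=f] R) → 3
  ρ[a/c]((S ⋈[c=f] R)) → 3
  (ρ[z/w](S) ⋈[c=f] ρ[a/c]((S ⋈[c=f] R))) → 3
  γ[z; SUM(f)→e]((ρ[z/w](S) ⋈[c=f] ρ[a/c]((S ⋈[c=f] R)))) → 2
  R → 6
  (γ[z; SUM(f)→e]((ρ[z/w](S) ⋈[c=f] ρ[a/c]((S ⋈[c=f] R)))) ⋈[e=f] R) → 1

|E| = 1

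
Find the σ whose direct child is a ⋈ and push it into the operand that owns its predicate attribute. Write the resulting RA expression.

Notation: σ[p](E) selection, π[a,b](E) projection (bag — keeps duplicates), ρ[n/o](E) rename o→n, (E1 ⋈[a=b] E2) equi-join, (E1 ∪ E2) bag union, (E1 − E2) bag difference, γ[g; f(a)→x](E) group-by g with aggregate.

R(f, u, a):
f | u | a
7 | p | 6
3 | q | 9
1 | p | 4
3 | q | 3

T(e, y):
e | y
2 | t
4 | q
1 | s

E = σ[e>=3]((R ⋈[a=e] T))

σ filters on e, owned by the right side.
E' = (R ⋈[a=e] σ[e>=3](T))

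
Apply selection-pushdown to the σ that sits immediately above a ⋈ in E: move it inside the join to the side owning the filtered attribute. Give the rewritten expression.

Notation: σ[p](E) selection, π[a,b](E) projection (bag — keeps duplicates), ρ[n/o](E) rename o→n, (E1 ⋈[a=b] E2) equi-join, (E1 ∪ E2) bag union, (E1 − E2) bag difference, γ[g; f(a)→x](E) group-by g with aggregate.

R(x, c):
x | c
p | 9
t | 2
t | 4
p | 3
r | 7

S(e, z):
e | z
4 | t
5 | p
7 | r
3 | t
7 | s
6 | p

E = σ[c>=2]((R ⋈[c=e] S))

σ filters on c, owned by the left side.
E' = (σ[c>=2](R) ⋈[c=e] S)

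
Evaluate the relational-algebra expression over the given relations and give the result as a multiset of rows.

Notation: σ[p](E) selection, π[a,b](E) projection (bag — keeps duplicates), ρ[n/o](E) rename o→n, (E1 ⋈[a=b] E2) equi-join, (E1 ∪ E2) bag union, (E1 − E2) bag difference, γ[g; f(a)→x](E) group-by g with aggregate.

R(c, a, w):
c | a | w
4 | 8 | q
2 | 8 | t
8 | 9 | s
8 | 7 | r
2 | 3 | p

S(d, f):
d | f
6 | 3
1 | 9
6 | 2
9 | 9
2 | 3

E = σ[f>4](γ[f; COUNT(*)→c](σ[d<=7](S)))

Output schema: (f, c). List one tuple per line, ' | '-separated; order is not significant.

Stepwise |·|:
  S → 5
  σ[d<=7](S) → 4
  γ[f; COUNT(*)→c](σ[d<=7](S)) → 3
  σ[f>4](γ[f; COUNT(*)→c](σ[d<=7](S))) → 1

== RESULT ==
f | c
9 | 1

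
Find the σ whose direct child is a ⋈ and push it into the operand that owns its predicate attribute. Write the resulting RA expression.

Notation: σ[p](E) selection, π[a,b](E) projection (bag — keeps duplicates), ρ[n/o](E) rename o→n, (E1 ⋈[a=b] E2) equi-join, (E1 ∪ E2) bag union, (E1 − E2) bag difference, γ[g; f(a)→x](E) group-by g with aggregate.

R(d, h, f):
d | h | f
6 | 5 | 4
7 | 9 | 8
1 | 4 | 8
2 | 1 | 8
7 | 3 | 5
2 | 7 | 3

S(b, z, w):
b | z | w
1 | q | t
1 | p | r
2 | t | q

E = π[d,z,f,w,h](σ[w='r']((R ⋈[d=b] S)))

σ filters on w, owned by the right side.
E' = π[d,z,f,w,h]((R ⋈[d=b] σ[w='r'](S)))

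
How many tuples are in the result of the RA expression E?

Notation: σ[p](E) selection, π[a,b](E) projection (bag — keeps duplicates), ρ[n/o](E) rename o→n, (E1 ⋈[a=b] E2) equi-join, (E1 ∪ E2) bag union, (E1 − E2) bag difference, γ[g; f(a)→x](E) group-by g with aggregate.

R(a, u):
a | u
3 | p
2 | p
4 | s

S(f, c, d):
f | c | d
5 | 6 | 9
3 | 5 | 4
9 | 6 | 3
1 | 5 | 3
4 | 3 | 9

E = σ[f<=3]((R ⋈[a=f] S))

Stepwise |·|:
  R → 3
  S → 5
  (R ⋈[a=f] S) → 2
  σ[f<=3]((R ⋈[a=f] S)) → 1

|E| = 1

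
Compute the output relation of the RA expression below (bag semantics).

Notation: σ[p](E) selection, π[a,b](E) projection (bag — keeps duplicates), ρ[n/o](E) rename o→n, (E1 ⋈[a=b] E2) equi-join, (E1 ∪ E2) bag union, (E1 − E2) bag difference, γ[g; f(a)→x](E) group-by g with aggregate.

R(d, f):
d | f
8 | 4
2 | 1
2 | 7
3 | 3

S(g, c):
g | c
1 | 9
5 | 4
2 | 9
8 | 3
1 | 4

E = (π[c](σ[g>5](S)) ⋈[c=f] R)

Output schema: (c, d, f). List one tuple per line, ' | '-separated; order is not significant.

Subexpression sizes:
  S → 5
  σ[g>5](S) → 1
  π[c](σ[g>5](S)) → 1
  R → 4
  (π[c](σ[g>5](S)) ⋈[c=f] R) → 1

== RESULT ==
c | d | f
3 | 3 | 3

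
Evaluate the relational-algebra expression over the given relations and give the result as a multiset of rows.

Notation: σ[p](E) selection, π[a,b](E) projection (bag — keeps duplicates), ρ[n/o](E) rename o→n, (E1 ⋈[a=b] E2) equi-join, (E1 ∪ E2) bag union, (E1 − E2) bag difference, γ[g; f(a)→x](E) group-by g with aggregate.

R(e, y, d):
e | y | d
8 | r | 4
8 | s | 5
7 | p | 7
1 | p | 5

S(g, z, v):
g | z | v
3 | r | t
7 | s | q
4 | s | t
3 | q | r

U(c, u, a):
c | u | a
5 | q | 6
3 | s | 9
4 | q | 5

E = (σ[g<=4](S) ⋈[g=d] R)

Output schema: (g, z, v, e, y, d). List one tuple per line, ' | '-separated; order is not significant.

Subexpression sizes:
  S → 4
  σ[g<=4](S) → 3
  R → 4
  (σ[g<=4](S) ⋈[g=d] R) → 1

== RESULT ==
g | z | v | e | y | d
4 | s | t | 8 | r | 4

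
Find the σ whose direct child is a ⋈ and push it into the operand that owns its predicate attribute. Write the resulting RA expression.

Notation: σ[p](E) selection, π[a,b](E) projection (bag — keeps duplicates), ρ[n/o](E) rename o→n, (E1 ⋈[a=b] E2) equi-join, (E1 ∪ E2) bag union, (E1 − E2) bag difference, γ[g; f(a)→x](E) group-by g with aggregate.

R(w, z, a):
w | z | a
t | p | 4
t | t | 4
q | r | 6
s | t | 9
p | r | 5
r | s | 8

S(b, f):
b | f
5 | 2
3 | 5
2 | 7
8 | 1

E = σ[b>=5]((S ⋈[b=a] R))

σ filters on b, owned by the left side.
E' = (σ[b>=5](S) ⋈[b=a] R)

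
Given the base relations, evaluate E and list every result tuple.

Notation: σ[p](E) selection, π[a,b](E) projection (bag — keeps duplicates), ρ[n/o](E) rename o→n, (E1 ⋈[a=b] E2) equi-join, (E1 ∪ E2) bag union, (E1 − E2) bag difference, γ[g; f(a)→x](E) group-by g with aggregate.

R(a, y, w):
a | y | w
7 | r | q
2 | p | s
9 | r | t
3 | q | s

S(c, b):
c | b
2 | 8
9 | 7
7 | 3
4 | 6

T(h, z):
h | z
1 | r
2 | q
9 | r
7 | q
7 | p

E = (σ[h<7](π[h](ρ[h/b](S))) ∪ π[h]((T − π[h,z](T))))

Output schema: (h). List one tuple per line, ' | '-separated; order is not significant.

Subexpression sizes:
  S → 4
  ρ[h/b](S) → 4
  π[h](ρ[h/b](S)) → 4
  σ[h<7](π[h](ρ[h/b](S))) → 2
  T → 5
  T → 5
  π[h,z](T) → 5
  (T − π[h,z](T)) → 0
  π[h]((T − π[h,z](T))) → 0
  (σ[h<7](π[h](ρ[h/b](S))) ∪ π[h]((T − π[h,z](T)))) → 2

== RESULT ==
h
3
6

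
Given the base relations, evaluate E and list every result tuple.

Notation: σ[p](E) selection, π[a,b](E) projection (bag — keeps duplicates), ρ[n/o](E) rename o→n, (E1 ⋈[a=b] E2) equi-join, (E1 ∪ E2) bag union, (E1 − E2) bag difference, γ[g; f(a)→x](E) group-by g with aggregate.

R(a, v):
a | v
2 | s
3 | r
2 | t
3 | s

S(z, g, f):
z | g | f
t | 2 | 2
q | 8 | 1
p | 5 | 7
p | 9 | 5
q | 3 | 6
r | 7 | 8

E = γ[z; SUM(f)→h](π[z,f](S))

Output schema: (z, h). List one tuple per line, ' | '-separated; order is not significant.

Stepwise |·|:
  S → 6
  π[z,f](S) → 6
  γ[z; SUM(f)→h](π[z,f](S)) → 4

== RESULT ==
z | h
p | 12
q | 7
r | 8
t | 2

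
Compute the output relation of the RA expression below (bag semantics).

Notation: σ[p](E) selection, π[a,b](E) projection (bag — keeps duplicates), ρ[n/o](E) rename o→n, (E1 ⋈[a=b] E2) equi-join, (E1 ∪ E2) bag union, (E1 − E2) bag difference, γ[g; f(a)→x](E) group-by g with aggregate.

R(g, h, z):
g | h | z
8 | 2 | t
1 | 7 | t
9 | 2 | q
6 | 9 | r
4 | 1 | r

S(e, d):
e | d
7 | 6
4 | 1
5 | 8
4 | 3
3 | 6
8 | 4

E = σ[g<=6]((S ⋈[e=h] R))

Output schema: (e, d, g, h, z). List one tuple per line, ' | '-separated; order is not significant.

Row counts bottom-up:
  S → 6
  R → 5
  (S ⋈[e=h] R) → 1
  σ[g<=6]((S ⋈[e=h] R)) → 1

== RESULT ==
e | d | g | h | z
7 | 6 | 1 | 7 | t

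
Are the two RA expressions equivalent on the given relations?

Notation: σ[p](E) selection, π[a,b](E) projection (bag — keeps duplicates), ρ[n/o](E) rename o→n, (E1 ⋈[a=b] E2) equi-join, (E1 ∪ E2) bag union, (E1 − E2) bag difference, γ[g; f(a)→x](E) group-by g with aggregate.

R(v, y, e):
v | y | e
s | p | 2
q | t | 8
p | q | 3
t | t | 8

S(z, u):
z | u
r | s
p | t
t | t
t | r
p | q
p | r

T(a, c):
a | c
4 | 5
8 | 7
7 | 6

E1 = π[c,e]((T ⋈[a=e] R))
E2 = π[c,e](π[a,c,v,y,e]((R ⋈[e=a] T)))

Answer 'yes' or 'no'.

E1 stepwise |·|:
  T → 3
  R → 4
  (T ⋈[a=e] R) → 2
  π[c,e]((T ⋈[a=e] R)) → 2
E2 stepwise |·|:
  R → 4
  T → 3
  (R ⋈[e=a] T) → 2
  π[a,c,v,y,e]((R ⋈[e=a] T)) → 2
  π[c,e](π[a,c,v,y,e]((R ⋈[e=a] T))) → 2

E1 and E2 produce the same multiset:
c | e
7 | 8
7 | 8

yes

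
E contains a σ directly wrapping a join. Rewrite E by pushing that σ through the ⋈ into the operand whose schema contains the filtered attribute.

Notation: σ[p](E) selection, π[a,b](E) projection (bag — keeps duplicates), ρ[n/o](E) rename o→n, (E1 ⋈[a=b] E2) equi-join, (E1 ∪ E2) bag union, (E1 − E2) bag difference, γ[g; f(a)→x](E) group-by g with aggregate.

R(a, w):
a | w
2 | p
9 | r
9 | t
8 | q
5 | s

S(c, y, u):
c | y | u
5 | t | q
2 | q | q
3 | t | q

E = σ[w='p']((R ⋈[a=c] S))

σ filters on w, owned by the left side.
E' = (σ[w='p'](R) ⋈[a=c] S)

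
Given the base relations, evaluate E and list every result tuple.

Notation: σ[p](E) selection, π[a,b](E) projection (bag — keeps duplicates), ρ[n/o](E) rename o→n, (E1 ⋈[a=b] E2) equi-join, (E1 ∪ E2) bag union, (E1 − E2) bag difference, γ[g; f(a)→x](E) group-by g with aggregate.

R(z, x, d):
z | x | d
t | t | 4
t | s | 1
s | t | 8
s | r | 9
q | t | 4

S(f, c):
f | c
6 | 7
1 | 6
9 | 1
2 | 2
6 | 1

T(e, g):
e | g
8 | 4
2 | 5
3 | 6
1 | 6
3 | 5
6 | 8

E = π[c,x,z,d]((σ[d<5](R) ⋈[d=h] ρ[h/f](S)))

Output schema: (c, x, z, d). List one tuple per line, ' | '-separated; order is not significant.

Per-node cardinality:
  R → 5
  σ[d<5](R) → 3
  S → 5
  ρ[h/f](S) → 5
  (σ[d<5](R) ⋈[d=h] ρ[h/f](S)) → 1
  π[c,x,z,d]((σ[d<5](R) ⋈[d=h] ρ[h/f](S))) → 1

== RESULT ==
c | x | z | d
6 | s | t | 1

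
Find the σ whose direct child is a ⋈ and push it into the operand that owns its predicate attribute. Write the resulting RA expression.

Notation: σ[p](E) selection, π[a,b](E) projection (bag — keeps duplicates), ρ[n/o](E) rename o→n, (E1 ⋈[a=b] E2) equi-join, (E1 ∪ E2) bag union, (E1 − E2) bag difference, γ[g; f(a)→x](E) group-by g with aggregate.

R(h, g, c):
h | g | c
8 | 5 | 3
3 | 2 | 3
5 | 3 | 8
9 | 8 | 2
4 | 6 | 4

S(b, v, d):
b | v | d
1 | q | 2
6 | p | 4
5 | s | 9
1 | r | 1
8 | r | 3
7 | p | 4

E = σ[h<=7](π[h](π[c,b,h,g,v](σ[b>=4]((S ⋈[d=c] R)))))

σ filters on b, owned by the left side.
E' = σ[h<=7](π[h](π[c,b,h,g,v]((σ[b>=4](S) ⋈[d=c] R))))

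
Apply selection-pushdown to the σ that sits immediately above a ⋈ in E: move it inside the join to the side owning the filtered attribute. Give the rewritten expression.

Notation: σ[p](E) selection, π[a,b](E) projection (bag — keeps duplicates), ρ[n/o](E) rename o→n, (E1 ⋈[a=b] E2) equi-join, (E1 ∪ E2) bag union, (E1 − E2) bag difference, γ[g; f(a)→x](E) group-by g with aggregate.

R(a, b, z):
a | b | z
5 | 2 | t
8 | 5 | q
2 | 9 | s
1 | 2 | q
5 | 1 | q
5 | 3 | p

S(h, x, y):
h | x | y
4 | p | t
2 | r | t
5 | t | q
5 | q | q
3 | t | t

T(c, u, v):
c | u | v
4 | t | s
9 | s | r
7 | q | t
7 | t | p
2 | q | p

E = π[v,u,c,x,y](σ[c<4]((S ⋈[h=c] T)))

σ filters on c, owned by the right side.
E' = π[v,u,c,x,y]((S ⋈[h=c] σ[c<4](T)))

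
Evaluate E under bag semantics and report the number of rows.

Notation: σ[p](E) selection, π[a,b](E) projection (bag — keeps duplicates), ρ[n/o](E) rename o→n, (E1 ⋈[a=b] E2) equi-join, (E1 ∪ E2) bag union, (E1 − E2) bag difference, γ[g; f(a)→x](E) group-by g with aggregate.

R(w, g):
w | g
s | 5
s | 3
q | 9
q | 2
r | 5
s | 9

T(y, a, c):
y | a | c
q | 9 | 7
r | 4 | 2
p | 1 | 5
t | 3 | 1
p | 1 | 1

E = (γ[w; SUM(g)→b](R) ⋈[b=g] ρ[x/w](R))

Stepwise |·|:
  R → 6
  γ[w; SUM(g)→b](R) → 3
  R → 6
  ρ[x/w](R) → 6
  (γ[w; SUM(g)→b](R) ⋈[b=g] ρ[x/w](R)) → 2

|E| = 2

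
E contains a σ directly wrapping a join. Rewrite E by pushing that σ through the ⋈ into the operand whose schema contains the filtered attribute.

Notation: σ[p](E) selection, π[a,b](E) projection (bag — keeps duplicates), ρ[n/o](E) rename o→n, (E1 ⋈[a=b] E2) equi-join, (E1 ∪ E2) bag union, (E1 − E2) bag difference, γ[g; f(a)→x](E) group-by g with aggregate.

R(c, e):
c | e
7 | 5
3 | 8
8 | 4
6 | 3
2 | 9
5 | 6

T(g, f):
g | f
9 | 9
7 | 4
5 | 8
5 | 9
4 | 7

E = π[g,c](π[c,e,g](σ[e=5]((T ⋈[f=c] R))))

σ filters on e, owned by the right side.
E' = π[g,c](π[c,e,g]((T ⋈[f=c] σ[e=5](R))))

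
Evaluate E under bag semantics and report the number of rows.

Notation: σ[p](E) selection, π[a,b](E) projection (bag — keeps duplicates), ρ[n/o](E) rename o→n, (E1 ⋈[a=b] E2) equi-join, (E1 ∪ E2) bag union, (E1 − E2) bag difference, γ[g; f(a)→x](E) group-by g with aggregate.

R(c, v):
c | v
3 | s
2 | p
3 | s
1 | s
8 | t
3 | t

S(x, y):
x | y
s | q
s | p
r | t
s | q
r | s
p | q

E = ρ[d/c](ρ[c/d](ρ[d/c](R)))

Row counts bottom-up:
  R → 6
  ρ[d/c](R) → 6
  ρ[c/d](ρ[d/c](R)) → 6
  ρ[d/c](ρ[c/d](ρ[d/c](R))) → 6

|E| = 6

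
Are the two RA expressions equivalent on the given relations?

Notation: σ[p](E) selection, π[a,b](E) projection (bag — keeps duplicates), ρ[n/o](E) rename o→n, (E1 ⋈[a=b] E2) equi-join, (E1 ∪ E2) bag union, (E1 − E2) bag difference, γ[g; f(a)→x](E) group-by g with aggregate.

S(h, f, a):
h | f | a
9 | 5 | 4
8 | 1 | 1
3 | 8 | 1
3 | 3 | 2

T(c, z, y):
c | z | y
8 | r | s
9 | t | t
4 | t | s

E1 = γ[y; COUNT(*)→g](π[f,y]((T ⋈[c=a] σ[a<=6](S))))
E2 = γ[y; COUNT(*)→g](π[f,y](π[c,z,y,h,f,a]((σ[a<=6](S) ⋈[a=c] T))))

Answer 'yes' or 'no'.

E1 per-node cardinality:
  T → 3
  S → 4
  σ[a<=6](S) → 4
  (T ⋈[c=a] σ[a<=6](S)) → 1
  π[f,y]((T ⋈[c=a] σ[a<=6](S))) → 1
  γ[y; COUNT(*)→g](π[f,y]((T ⋈[c=a] σ[a<=6](S)))) → 1
E2 per-node cardinality:
  S → 4
  σ[a<=6](S) → 4
  T → 3
  (σ[a<=6](S) ⋈[a=c] T) → 1
  π[c,z,y,h,f,a]((σ[a<=6](S) ⋈[a=c] T)) → 1
  π[f,y](π[c,z,y,h,f,a]((σ[a<=6](S) ⋈[a=c] T))) → 1
  γ[y; COUNT(*)→g](π[f,y](π[c,z,y,h,f,a]((σ[a<=6](S) ⋈[a=c] T)))) → 1

E1 and E2 produce the same multiset:
y | g
s | 1

yes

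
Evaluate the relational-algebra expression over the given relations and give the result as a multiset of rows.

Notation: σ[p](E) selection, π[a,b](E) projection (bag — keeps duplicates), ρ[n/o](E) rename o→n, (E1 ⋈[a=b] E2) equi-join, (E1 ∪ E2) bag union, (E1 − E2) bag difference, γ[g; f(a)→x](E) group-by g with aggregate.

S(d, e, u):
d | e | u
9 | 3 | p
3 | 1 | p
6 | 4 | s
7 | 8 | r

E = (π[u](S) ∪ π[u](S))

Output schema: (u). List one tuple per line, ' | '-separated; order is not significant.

Per-node cardinality:
  S → 4
  π[u](S) → 4
  S → 4
  π[u](S) → 4
  (π[u](S) ∪ π[u](S)) → 8

== RESULT ==
u
p
p
p
p
r
r
s
s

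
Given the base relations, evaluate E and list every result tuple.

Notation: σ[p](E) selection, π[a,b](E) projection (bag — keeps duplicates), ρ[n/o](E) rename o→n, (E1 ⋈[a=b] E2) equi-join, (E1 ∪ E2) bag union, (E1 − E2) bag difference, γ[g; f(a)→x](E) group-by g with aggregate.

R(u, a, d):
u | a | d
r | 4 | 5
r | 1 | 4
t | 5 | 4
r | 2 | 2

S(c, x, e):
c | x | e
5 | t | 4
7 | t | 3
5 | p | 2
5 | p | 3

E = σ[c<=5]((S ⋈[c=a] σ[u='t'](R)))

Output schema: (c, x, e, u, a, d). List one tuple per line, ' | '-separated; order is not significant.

Subexpression sizes:
  S → 4
  R → 4
  σ[u='t'](R) → 1
  (S ⋈[c=a] σ[u='t'](R)) → 3
  σ[c<=5]((S ⋈[c=a] σ[u='t'](R))) → 3

== RESULT ==
c | x | e | u | a | d
5 | p | 2 | t | 5 | 4
5 | p | 3 | t | 5 | 4
5 | t | 4 | t | 5 | 4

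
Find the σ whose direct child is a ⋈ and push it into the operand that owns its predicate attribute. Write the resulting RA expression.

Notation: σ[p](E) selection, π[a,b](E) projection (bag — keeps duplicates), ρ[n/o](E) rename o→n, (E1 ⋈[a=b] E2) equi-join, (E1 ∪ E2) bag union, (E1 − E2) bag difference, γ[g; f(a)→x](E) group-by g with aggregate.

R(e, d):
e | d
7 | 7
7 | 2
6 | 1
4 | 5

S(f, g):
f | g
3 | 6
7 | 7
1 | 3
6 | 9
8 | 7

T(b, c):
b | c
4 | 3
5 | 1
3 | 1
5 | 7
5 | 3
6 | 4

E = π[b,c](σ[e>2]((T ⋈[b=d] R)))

σ filters on e, owned by the right side.
E' = π[b,c]((T ⋈[b=d] σ[e>2](R)))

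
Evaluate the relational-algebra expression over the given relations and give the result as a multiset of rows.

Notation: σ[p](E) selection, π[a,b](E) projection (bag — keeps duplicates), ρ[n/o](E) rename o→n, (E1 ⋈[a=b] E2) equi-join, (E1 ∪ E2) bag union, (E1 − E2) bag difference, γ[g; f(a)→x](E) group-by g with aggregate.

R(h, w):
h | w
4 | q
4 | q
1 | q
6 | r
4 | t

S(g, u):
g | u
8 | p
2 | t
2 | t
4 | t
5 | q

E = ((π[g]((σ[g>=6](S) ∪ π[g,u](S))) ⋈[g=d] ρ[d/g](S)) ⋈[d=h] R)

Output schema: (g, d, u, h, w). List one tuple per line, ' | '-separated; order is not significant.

Subexpression sizes:
  S → 5
  σ[g>=6](S) → 1
  S → 5
  π[g,u](S) → 5
  (σ[g>=6](S) ∪ π[g,u](S)) → 6
  π[g]((σ[g>=6](S) ∪ π[g,u](S))) → 6
  S → 5
  ρ[d/g](S) → 5
  (π[g]((σ[g>=6](S) ∪ π[g,u](S))) ⋈[g=d] ρ[d/g](S)) → 8
  R → 5
  ((π[g]((σ[g>=6](S) ∪ π[g,u](S))) ⋈[g=d] ρ[d/g](S)) ⋈[d=h] R) → 3

== RESULT ==
g | d | u | h | w
4 | 4 | t | 4 | q
4 | 4 | t | 4 | q
4 | 4 | t | 4 | t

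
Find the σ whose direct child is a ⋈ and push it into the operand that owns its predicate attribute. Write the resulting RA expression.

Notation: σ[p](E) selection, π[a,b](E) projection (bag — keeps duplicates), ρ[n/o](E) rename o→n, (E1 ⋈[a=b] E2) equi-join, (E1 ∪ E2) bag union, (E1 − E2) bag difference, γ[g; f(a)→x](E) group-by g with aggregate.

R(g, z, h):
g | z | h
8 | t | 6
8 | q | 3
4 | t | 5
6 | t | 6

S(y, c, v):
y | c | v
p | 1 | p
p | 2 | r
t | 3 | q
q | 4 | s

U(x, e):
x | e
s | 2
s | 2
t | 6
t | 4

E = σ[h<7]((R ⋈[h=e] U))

σ filters on h, owned by the left side.
E' = (σ[h<7](R) ⋈[h=e] U)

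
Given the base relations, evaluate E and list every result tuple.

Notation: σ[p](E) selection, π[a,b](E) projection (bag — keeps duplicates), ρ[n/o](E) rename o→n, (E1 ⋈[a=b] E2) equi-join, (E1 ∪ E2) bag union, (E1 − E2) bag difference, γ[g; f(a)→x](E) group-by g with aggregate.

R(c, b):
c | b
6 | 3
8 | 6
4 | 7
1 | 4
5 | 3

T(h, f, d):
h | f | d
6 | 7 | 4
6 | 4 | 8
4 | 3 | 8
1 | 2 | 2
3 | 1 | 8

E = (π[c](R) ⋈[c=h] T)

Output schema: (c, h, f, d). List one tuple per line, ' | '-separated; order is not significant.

Subexpression sizes:
  R → 5
  π[c](R) → 5
  T → 5
  (π[c](R) ⋈[c=h] T) → 4

== RESULT ==
c | h | f | d
1 | 1 | 2 | 2
4 | 4 | 3 | 8
6 | 6 | 4 | 8
6 | 6 | 7 | 4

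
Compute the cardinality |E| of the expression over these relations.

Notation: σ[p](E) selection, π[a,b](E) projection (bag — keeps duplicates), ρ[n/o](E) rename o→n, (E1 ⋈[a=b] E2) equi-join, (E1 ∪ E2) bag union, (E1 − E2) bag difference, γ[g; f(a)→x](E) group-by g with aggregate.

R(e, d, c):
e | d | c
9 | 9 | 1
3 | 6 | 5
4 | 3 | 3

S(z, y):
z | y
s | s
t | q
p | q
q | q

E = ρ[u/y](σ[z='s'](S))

Subexpression sizes:
  S → 4
  σ[z='s'](S) → 1
  ρ[u/y](σ[z='s'](S)) → 1

|E| = 1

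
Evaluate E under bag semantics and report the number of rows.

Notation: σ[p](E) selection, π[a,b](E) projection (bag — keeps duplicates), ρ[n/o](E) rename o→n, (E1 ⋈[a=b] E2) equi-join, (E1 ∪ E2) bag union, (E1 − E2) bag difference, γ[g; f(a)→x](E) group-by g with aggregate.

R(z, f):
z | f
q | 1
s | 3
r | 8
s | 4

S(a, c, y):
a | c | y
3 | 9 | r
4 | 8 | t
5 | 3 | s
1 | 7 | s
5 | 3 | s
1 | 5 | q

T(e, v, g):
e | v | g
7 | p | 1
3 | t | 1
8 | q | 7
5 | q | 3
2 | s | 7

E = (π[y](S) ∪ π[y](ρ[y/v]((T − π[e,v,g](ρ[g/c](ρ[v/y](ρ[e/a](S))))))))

Stepwise |·|:
  S → 6
  π[y](S) → 6
  T → 5
  S → 6
  ρ[e/a](S) → 6
  ρ[v/y](ρ[e/a](S)) → 6
  ρ[g/c](ρ[v/y](ρ[e/a](S))) → 6
  π[e,v,g](ρ[g/c](ρ[v/y](ρ[e/a](S)))) → 6
  (T − π[e,v,g](ρ[g/c](ρ[v/y](ρ[e/a](S))))) → 5
  ρ[y/v]((T − π[e,v,g](ρ[g/c](ρ[v/y](ρ[e/a](S)))))) → 5
  π[y](ρ[y/v]((T − π[e,v,g](ρ[g/c](ρ[v/y](ρ[e/a](S))))))) → 5
  (π[y](S) ∪ π[y](ρ[y/v]((T − π[e,v,g](ρ[g/c](ρ[v/y](ρ[e/a](S)))))))) → 11

|E| = 11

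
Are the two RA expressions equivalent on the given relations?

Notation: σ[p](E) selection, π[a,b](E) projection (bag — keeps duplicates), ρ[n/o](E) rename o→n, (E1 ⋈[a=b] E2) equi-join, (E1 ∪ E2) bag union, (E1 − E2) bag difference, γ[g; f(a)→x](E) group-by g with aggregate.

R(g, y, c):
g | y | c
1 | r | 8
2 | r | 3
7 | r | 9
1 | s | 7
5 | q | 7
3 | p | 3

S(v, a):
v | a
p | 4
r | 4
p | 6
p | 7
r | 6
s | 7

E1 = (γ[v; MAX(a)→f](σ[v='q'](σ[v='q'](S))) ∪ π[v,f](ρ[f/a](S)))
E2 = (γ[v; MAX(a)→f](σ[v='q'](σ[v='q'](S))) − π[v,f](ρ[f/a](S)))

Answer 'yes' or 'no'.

E1 stepwise |·|:
  S → 6
  σ[v='q'](S) → 0
  σ[v='q'](σ[v='q'](S)) → 0
  γ[v; MAX(a)→f](σ[v='q'](σ[v='q'](S))) → 0
  S → 6
  ρ[f/a](S) → 6
  π[v,f](ρ[f/a](S)) → 6
  (γ[v; MAX(a)→f](σ[v='q'](σ[v='q'](S))) ∪ π[v,f](ρ[f/a](S))) → 6
E2 stepwise |·|:
  S → 6
  σ[v='q'](S) → 0
  σ[v='q'](σ[v='q'](S)) → 0
  γ[v; MAX(a)→f](σ[v='q'](σ[v='q'](S))) → 0
  S → 6
  ρ[f/a](S) → 6
  π[v,f](ρ[f/a](S)) → 6
  (γ[v; MAX(a)→f](σ[v='q'](σ[v='q'](S))) − π[v,f](ρ[f/a](S))) → 0

E1 result:
v | f
p | 4
p | 6
p | 7
r | 4
r | 6
s | 7
E2 result:
v | f
(0 rows)
Witness: ('p', 6) appears 1× in E1 but 0× in E2.

no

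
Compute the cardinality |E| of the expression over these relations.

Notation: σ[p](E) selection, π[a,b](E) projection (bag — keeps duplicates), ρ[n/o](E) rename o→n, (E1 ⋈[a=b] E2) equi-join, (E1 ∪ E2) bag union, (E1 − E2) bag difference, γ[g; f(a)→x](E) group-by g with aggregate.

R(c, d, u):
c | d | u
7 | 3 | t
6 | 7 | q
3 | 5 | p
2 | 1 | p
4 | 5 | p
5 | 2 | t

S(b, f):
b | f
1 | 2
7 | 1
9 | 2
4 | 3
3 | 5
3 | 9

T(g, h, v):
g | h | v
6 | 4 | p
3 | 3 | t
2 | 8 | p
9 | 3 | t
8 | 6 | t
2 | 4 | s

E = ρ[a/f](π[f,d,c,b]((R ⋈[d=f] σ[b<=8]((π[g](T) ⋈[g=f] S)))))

Subexpression sizes:
  R → 6
  T → 6
  π[g](T) → 6
  S → 6
  (π[g](T) ⋈[g=f] S) → 6
  σ[b<=8]((π[g](T) ⋈[g=f] S)) → 4
  (R ⋈[d=f] σ[b<=8]((π[g](T) ⋈[g=f] S))) → 3
  π[f,d,c,b]((R ⋈[d=f] σ[b<=8]((π[g](T) ⋈[g=f] S)))) → 3
  ρ[a/f](π[f,d,c,b]((R ⋈[d=f] σ[b<=8]((π[g](T) ⋈[g=f] S))))) → 3

|E| = 3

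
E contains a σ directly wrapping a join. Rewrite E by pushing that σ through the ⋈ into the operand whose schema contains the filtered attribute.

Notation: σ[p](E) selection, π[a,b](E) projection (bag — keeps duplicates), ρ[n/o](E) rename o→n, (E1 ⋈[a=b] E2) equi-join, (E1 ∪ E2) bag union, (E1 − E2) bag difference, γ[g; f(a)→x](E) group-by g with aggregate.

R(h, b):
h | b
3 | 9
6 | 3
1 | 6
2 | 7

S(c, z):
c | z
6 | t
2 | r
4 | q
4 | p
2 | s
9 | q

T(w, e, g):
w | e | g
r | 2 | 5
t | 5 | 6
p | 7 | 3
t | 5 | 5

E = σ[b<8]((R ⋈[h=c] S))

σ filters on b, owned by the left side.
E' = (σ[b<8](R) ⋈[h=c] S)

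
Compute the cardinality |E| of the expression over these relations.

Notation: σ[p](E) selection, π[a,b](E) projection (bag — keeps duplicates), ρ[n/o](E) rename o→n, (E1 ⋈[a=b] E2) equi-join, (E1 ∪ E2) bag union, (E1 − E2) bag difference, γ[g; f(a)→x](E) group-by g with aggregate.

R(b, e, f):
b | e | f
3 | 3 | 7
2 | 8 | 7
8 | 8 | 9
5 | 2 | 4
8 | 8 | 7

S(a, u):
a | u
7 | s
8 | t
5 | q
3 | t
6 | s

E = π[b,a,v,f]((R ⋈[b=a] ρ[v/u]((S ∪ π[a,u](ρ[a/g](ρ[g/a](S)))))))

Row counts bottom-up:
  R → 5
  S → 5
  S → 5
  ρ[g/a](S) → 5
  ρ[a/g](ρ[g/a](S)) → 5
  π[a,u](ρ[a/g](ρ[g/a](S))) → 5
  (S ∪ π[a,u](ρ[a/g](ρ[g/a](S)))) → 10
  ρ[v/u]((S ∪ π[a,u](ρ[a/g](ρ[g/a](S))))) → 10
  (R ⋈[b=a] ρ[v/u]((S ∪ π[a,u](ρ[a/g](ρ[g/a](S)))))) → 8
  π[b,a,v,f]((R ⋈[b=a] ρ[v/u]((S ∪ π[a,u](ρ[a/g](ρ[g/a](S))))))) → 8

|E| = 8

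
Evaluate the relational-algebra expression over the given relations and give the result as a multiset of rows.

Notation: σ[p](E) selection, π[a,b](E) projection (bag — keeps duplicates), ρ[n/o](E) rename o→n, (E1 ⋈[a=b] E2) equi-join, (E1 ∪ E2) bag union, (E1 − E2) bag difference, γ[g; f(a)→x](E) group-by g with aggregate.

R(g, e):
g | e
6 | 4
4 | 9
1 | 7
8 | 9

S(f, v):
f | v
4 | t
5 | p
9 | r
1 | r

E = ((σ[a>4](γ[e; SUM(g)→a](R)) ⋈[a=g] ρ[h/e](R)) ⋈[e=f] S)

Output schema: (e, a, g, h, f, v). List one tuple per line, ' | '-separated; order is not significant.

Row counts bottom-up:
  R → 4
  γ[e; SUM(g)→a](R) → 3
  σ[a>4](γ[e; SUM(g)→a](R)) → 2
  R → 4
  ρ[h/e](R) → 4
  (σ[a>4](γ[e; SUM(g)→a](R)) ⋈[a=g] ρ[h/e](R)) → 1
  S → 4
  ((σ[a>4](γ[e; SUM(g)→a](R)) ⋈[a=g] ρ[h/e](R)) ⋈[e=f] S) → 1

== RESULT ==
e | a | g | h | f | v
4 | 6 | 6 | 4 | 4 | t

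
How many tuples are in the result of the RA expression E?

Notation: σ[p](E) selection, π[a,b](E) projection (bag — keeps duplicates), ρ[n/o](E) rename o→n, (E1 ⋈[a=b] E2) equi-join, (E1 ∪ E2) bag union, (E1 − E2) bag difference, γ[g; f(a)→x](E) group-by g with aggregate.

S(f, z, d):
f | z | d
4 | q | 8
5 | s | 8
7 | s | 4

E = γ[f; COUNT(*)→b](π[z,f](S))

Subexpression sizes:
  S → 3
  π[z,f](S) → 3
  γ[f; COUNT(*)→b](π[z,f](S)) → 3

|E| = 3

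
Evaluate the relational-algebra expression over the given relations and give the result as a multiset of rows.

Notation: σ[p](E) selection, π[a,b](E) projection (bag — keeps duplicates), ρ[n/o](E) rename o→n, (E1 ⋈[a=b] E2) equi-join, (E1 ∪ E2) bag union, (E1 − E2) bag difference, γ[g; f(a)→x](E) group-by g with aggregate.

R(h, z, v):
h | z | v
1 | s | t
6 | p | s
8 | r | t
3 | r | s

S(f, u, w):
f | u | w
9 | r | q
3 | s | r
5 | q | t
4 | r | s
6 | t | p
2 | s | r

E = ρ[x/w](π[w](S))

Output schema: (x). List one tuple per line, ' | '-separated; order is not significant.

Subexpression sizes:
  S → 6
  π[w](S) → 6
  ρ[x/w](π[w](S)) → 6

== RESULT ==
x
p
q
r
r
s
t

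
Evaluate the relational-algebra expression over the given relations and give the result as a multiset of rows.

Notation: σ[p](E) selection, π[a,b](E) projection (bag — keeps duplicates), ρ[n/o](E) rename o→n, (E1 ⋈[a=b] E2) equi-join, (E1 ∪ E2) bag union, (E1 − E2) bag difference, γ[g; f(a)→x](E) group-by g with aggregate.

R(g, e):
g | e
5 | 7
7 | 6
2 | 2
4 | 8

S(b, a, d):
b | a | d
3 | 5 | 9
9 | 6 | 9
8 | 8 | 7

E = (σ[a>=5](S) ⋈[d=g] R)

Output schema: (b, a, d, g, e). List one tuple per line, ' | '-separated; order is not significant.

Per-node cardinality:
  S → 3
  σ[a>=5](S) → 3
  R → 4
  (σ[a>=5](S) ⋈[d=g] R) → 1

== RESULT ==
b | a | d | g | e
8 | 8 | 7 | 7 | 6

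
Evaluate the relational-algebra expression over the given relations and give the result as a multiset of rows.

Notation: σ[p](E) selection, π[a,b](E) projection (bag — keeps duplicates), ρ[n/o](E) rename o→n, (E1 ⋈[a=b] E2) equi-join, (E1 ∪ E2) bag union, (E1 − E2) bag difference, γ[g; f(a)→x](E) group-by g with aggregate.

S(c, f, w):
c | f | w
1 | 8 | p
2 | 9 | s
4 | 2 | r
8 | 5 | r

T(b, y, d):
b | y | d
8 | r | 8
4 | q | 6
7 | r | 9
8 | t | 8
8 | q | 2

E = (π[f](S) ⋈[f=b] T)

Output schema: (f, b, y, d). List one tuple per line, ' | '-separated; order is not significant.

Per-node cardinality:
  S → 4
  π[f](S) → 4
  T → 5
  (π[f](S) ⋈[f=b] T) → 3

== RESULT ==
f | b | y | d
8 | 8 | q | 2
8 | 8 | r | 8
8 | 8 | t | 8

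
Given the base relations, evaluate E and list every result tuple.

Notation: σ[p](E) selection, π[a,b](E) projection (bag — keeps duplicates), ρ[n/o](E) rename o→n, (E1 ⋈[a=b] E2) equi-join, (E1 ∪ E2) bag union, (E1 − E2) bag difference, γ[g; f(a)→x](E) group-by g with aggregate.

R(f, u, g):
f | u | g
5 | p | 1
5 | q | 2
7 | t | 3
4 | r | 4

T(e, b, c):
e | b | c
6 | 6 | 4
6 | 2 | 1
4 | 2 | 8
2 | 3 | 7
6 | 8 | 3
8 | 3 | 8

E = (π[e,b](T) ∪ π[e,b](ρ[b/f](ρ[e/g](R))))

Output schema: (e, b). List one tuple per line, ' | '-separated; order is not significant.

Subexpression sizes:
  T → 6
  π[e,b](T) → 6
  R → 4
  ρ[e/g](R) → 4
  ρ[b/f](ρ[e/g](R)) → 4
  π[e,b](ρ[b/f](ρ[e/g](R))) → 4
  (π[e,b](T) ∪ π[e,b](ρ[b/f](ρ[e/g](R)))) → 10

== RESULT ==
e | b
1 | 5
2 | 3
2 | 5
3 | 7
4 | 2
4 | 4
6 | 2
6 | 6
6 | 8
8 | 3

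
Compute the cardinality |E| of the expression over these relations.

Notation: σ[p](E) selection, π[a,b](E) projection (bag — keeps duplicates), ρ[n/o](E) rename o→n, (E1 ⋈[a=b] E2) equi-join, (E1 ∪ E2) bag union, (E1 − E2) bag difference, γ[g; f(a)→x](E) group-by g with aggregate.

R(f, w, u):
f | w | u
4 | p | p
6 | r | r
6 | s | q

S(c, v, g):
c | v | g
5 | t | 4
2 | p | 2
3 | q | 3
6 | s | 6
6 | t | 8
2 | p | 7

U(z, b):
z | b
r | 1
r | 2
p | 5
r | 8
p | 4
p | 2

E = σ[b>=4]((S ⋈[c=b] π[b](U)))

Per-node cardinality:
  S → 6
  U → 6
  π[b](U) → 6
  (S ⋈[c=b] π[b](U)) → 5
  σ[b>=4]((S ⋈[c=b] π[b](U))) → 1

|E| = 1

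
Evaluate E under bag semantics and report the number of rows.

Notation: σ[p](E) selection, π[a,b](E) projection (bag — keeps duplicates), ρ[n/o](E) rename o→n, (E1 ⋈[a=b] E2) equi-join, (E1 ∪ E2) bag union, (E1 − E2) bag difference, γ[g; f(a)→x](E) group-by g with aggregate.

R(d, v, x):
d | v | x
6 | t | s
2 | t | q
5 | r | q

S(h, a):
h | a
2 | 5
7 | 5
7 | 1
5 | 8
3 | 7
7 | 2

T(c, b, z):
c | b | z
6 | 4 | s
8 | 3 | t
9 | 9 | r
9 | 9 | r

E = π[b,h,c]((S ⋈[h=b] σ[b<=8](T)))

Row counts bottom-up:
  S → 6
  T → 4
  σ[b<=8](T) → 2
  (S ⋈[h=b] σ[b<=8](T)) → 1
  π[b,h,c]((S ⋈[h=b] σ[b<=8](T))) → 1

|E| = 1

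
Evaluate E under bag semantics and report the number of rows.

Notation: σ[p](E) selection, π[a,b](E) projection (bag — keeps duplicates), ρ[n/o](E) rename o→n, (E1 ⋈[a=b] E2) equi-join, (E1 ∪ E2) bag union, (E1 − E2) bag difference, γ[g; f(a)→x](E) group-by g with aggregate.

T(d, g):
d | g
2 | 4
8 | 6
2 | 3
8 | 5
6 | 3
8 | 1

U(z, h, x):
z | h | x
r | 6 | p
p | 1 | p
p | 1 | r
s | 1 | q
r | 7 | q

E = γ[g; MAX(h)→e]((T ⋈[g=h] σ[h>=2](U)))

Row counts bottom-up:
  T → 6
  U → 5
  σ[h>=2](U) → 2
  (T ⋈[g=h] σ[h>=2](U)) → 1
  γ[g; MAX(h)→e]((T ⋈[g=h] σ[h>=2](U))) → 1

|E| = 1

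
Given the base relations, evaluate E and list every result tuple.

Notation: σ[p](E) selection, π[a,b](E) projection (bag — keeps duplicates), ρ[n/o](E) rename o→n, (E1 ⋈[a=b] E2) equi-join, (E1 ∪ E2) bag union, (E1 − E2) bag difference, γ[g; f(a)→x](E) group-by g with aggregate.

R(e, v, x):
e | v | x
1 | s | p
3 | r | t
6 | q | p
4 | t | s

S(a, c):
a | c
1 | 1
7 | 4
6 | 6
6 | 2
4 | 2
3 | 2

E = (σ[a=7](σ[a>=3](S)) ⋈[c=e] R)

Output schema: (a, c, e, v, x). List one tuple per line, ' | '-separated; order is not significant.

Row counts bottom-up:
  S → 6
  σ[a>=3](S) → 5
  σ[a=7](σ[a>=3](S)) → 1
  R → 4
  (σ[a=7](σ[a>=3](S)) ⋈[c=e] R) → 1

== RESULT ==
a | c | e | v | x
7 | 4 | 4 | t | s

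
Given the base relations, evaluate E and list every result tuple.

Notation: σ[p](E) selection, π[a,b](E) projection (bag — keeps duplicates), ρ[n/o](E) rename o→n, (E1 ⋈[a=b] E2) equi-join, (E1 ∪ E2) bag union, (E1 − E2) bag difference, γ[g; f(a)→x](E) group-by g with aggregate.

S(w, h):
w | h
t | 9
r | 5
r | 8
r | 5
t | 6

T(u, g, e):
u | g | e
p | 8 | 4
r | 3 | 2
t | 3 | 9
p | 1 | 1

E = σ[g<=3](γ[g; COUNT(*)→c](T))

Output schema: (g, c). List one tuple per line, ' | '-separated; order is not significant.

Stepwise |·|:
  T → 4
  γ[g; COUNT(*)→c](T) → 3
  σ[g<=3](γ[g; COUNT(*)→c](T)) → 2

== RESULT ==
g | c
1 | 1
3 | 2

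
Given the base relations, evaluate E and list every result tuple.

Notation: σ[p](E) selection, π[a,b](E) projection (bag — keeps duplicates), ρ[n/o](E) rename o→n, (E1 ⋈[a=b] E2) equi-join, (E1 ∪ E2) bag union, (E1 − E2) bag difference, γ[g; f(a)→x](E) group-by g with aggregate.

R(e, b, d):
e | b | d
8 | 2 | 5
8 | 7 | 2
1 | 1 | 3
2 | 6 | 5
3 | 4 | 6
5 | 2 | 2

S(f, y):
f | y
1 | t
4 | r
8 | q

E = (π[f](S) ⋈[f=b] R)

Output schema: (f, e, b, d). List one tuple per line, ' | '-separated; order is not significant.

Per-node cardinality:
  S → 3
  π[f](S) → 3
  R → 6
  (π[f](S) ⋈[f=b] R) → 2

== RESULT ==
f | e | b | d
1 | 1 | 1 | 3
4 | 3 | 4 | 6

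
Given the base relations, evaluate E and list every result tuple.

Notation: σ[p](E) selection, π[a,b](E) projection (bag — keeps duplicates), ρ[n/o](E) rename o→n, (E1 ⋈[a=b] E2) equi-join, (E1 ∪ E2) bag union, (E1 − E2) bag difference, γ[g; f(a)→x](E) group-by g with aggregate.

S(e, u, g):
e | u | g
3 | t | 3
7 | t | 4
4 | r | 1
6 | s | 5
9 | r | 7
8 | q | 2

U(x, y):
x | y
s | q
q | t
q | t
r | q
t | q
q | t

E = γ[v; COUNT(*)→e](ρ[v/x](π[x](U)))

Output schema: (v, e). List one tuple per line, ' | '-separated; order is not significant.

Stepwise |·|:
  U → 6
  π[x](U) → 6
  ρ[v/x](π[x](U)) → 6
  γ[v; COUNT(*)→e](ρ[v/x](π[x](U))) → 4

== RESULT ==
v | e
q | 3
r | 1
s | 1
t | 1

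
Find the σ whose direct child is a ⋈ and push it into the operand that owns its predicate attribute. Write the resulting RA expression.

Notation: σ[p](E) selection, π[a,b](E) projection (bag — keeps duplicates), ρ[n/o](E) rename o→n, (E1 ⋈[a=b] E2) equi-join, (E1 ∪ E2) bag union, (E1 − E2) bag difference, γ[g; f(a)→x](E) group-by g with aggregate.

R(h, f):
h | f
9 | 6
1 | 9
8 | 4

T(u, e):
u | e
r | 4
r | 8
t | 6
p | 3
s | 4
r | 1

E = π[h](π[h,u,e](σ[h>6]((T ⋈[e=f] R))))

σ filters on h, owned by the right side.
E' = π[h](π[h,u,e]((T ⋈[e=f] σ[h>6](R))))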